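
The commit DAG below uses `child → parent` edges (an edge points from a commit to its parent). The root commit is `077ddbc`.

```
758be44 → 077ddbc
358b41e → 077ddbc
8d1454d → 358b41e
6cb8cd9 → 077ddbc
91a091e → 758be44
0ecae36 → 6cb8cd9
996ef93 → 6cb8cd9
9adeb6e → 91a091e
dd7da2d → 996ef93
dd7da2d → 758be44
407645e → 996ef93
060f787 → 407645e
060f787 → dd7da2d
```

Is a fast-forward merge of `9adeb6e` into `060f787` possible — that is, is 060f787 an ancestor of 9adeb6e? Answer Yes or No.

No

A fast-forward from 060f787 to 9adeb6e is possible iff 060f787 is an ancestor of 9adeb6e.
Ancestors of 9adeb6e: {077ddbc, 758be44, 91a091e, 9adeb6e}.
060f787 is not among them, so fast-forward is not possible.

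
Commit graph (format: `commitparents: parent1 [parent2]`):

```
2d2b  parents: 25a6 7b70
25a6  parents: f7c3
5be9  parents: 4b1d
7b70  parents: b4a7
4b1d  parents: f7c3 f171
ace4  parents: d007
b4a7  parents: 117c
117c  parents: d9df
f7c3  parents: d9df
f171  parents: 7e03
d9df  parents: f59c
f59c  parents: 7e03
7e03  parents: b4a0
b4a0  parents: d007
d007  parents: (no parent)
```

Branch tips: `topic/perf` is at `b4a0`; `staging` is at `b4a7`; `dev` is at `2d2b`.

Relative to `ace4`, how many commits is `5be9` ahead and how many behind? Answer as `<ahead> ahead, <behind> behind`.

8 ahead, 1 behind

Reachable from 5be9: {4b1d, 5be9, 7e03, b4a0, d007, d9df, f171, f59c, f7c3}.
Reachable from ace4: {ace4, d007}.
Only in 5be9's history (ahead): {4b1d, 5be9, 7e03, b4a0, d9df, f171, f59c, f7c3} — 8.
Only in ace4's history (behind): {ace4} — 1.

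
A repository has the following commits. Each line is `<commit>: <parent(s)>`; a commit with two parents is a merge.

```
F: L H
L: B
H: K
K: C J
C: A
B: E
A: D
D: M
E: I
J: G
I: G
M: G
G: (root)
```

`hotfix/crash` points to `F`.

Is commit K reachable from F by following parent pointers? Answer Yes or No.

Yes

Ancestors of F (commits reachable by following parents): {A, B, C, D, E, F, G, H, I, J, K, L, M}.
K is in that set, so it is an ancestor of F.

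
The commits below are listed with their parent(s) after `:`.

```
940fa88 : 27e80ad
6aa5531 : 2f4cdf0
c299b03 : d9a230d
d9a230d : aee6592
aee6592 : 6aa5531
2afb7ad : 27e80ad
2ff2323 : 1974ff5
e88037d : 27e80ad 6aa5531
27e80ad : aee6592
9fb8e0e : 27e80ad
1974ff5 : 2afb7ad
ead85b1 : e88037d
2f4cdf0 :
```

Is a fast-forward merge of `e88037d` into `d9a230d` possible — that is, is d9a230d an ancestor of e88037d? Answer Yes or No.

A fast-forward from d9a230d to e88037d is possible iff d9a230d is an ancestor of e88037d.
Ancestors of e88037d: {27e80ad, 2f4cdf0, 6aa5531, aee6592, e88037d}.
d9a230d is not among them, so fast-forward is not possible.

No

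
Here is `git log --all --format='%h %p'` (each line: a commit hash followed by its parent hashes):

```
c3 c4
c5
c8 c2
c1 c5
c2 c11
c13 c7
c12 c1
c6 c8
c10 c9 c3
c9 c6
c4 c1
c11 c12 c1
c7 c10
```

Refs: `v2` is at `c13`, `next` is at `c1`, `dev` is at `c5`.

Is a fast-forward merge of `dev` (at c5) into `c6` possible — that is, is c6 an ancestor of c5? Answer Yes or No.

A fast-forward from c6 to c5 is possible iff c6 is an ancestor of c5.
Ancestors of c5: {c5}.
c6 is not among them, so fast-forward is not possible.

No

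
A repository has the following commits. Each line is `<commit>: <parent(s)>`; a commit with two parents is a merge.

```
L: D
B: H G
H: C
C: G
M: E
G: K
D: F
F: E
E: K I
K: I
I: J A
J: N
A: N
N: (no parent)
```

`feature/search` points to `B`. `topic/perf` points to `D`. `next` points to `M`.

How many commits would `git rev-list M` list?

Walking parent pointers from M: reachable set = {A, E, I, J, K, M, N}.
That is 7 commits.

7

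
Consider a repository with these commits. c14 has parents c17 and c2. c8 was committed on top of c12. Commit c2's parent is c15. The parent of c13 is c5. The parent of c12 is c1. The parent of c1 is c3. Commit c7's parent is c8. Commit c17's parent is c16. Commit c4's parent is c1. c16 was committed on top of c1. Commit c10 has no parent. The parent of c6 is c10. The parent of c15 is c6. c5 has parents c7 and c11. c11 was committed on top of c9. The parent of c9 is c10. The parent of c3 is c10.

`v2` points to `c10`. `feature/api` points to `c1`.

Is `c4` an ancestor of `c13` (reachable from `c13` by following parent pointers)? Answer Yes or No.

No

Ancestors of c13: {c1, c10, c11, c12, c13, c3, c5, c7, c8, c9}.
c4 is not in that set, so it is not an ancestor of c13.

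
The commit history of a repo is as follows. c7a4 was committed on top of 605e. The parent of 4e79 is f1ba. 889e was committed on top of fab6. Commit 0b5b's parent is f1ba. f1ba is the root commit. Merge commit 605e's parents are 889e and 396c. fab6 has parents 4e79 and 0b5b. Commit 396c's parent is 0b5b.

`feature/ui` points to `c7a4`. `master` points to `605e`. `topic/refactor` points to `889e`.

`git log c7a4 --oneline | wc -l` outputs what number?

Walking parent pointers from c7a4: reachable set = {0b5b, 396c, 4e79, 605e, 889e, c7a4, f1ba, fab6}.
That is 8 commits.

8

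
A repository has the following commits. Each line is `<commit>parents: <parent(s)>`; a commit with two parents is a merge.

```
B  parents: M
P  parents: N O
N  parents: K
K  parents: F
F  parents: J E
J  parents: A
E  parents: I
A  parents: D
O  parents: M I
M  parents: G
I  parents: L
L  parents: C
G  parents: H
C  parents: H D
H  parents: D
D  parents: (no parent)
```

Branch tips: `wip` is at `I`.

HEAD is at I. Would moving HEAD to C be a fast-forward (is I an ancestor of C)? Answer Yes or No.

No

A fast-forward from I to C is possible iff I is an ancestor of C.
Ancestors of C: {C, D, H}.
I is not among them, so fast-forward is not possible.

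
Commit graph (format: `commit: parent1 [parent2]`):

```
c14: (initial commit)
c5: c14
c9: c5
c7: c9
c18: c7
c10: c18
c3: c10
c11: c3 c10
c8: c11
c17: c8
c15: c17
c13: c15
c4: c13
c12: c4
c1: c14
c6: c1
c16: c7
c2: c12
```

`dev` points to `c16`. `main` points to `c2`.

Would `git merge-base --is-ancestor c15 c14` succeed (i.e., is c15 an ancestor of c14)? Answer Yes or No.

Ancestors of c14: {c14}.
c15 is not in that set, so it is not an ancestor of c14.

No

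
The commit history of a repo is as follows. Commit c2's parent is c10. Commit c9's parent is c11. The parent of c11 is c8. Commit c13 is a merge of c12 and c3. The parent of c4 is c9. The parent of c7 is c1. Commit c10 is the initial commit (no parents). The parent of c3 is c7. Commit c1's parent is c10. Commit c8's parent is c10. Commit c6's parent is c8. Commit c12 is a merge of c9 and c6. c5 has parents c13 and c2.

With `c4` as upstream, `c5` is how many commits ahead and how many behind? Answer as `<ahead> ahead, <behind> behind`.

8 ahead, 1 behind

Reachable from c5: {c1, c10, c11, c12, c13, c2, c3, c5, c6, c7, c8, c9}.
Reachable from c4: {c10, c11, c4, c8, c9}.
Only in c5's history (ahead): {c1, c12, c13, c2, c3, c5, c6, c7} — 8.
Only in c4's history (behind): {c4} — 1.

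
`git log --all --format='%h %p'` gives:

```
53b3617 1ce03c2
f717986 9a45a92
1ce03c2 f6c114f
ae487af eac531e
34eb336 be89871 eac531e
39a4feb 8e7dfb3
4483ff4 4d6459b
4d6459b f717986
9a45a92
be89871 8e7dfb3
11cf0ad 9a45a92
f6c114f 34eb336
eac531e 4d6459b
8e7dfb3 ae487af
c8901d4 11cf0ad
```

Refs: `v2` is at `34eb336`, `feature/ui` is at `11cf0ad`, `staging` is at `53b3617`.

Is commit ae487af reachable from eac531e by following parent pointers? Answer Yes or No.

No

Ancestors of eac531e: {4d6459b, 9a45a92, eac531e, f717986}.
ae487af is not in that set, so it is not an ancestor of eac531e.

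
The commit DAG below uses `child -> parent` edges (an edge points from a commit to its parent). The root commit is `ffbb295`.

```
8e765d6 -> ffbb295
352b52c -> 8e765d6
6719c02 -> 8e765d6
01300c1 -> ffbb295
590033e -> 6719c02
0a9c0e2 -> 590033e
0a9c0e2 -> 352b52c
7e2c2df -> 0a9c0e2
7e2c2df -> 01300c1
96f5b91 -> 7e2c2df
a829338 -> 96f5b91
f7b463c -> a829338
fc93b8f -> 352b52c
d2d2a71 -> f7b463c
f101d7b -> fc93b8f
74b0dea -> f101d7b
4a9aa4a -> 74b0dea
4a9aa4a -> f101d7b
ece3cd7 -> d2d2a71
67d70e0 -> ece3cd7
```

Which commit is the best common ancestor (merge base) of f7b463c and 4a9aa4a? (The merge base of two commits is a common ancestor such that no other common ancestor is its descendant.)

352b52c

Ancestors of f7b463c: {01300c1, 0a9c0e2, 352b52c, 590033e, 6719c02, 7e2c2df, 8e765d6, 96f5b91, a829338, f7b463c, ffbb295}.
Ancestors of 4a9aa4a: {352b52c, 4a9aa4a, 74b0dea, 8e765d6, f101d7b, fc93b8f, ffbb295}.
Common ancestors: {352b52c, 8e765d6, ffbb295}.
Among these, 352b52c is not an ancestor of any other common ancestor — it is the merge base.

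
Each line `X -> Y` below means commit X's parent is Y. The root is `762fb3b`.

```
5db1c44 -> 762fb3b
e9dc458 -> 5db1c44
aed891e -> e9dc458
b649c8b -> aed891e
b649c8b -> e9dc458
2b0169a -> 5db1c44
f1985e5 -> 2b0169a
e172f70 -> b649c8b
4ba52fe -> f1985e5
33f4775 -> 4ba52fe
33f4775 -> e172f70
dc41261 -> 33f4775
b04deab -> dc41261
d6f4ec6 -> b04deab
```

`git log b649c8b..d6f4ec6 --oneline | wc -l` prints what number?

8

Reachable from d6f4ec6: {2b0169a, 33f4775, 4ba52fe, 5db1c44, 762fb3b, aed891e, b04deab, b649c8b, d6f4ec6, dc41261, e172f70, e9dc458, f1985e5}.
Reachable from b649c8b: {5db1c44, 762fb3b, aed891e, b649c8b, e9dc458}.
In d6f4ec6's history but not b649c8b's: {2b0169a, 33f4775, 4ba52fe, b04deab, d6f4ec6, dc41261, e172f70, f1985e5} — 8 commits.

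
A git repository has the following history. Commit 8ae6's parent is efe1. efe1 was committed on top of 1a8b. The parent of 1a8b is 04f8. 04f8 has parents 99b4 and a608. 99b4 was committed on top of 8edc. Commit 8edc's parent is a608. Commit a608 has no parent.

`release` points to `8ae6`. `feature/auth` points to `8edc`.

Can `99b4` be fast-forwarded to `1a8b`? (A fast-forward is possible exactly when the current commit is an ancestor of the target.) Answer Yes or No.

Yes

A fast-forward from 99b4 to 1a8b is possible iff 99b4 is an ancestor of 1a8b.
Ancestors of 1a8b: {04f8, 1a8b, 8edc, 99b4, a608}.
99b4 is among them, so fast-forward is possible.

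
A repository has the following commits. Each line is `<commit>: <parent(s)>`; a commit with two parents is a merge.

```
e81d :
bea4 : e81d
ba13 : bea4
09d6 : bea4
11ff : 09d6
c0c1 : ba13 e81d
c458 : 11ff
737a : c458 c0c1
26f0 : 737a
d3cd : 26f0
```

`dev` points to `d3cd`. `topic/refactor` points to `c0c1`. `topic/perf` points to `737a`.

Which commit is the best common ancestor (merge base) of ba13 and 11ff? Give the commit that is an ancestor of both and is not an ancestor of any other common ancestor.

bea4

Ancestors of ba13: {ba13, bea4, e81d}.
Ancestors of 11ff: {09d6, 11ff, bea4, e81d}.
Common ancestors: {bea4, e81d}.
Among these, bea4 is not an ancestor of any other common ancestor — it is the merge base.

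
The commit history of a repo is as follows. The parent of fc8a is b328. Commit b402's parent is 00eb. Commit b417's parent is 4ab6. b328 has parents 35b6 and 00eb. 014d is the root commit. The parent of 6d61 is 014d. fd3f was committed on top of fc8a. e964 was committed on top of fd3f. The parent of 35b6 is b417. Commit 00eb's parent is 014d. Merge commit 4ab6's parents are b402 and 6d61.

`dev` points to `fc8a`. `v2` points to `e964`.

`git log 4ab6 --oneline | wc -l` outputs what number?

Walking parent pointers from 4ab6: reachable set = {00eb, 014d, 4ab6, 6d61, b402}.
That is 5 commits.

5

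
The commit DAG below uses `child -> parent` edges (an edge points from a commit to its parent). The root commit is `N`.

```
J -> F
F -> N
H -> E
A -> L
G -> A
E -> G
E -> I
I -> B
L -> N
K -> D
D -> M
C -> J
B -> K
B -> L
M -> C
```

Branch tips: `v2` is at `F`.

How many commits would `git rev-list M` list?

Walking parent pointers from M: reachable set = {C, F, J, M, N}.
That is 5 commits.

5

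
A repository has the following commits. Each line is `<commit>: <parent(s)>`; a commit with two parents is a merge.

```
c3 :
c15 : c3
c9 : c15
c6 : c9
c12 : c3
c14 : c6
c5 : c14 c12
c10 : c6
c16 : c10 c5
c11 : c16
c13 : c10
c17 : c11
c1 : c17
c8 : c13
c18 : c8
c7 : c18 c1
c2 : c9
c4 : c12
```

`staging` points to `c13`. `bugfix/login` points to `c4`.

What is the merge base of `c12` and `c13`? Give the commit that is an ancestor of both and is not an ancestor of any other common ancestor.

Ancestors of c12: {c12, c3}.
Ancestors of c13: {c10, c13, c15, c3, c6, c9}.
Common ancestors: {c3}.
The only common ancestor is c3, so it is the merge base.

c3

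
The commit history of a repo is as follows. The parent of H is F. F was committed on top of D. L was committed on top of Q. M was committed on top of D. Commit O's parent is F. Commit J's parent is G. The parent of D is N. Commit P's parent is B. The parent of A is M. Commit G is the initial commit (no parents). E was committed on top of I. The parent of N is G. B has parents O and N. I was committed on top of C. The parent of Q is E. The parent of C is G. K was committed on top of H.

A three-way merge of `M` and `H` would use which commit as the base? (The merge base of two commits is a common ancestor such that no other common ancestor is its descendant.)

Ancestors of M: {D, G, M, N}.
Ancestors of H: {D, F, G, H, N}.
Common ancestors: {D, G, N}.
Among these, D is not an ancestor of any other common ancestor — it is the merge base.

D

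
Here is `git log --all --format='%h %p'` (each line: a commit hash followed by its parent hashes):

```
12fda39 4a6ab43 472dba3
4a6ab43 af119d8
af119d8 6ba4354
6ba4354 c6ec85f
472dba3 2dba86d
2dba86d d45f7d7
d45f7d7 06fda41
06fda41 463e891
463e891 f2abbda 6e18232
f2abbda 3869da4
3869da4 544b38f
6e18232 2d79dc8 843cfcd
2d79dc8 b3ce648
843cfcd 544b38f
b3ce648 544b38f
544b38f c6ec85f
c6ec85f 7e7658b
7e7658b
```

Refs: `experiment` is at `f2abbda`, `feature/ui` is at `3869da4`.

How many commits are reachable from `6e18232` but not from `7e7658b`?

Reachable from 6e18232: {2d79dc8, 544b38f, 6e18232, 7e7658b, 843cfcd, b3ce648, c6ec85f}.
Reachable from 7e7658b: {7e7658b}.
In 6e18232's history but not 7e7658b's: {2d79dc8, 544b38f, 6e18232, 843cfcd, b3ce648, c6ec85f} — 6 commits.

6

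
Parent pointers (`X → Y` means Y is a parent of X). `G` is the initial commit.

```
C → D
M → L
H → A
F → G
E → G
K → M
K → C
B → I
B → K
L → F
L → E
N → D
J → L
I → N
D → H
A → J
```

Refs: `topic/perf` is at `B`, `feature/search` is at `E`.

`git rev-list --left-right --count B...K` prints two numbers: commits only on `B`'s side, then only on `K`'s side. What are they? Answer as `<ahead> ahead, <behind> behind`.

3 ahead, 0 behind

Reachable from B: {A, B, C, D, E, F, G, H, I, J, K, L, M, N}.
Reachable from K: {A, C, D, E, F, G, H, J, K, L, M}.
Only in B's history (ahead): {B, I, N} — 3.
Only in K's history (behind): {} — 0.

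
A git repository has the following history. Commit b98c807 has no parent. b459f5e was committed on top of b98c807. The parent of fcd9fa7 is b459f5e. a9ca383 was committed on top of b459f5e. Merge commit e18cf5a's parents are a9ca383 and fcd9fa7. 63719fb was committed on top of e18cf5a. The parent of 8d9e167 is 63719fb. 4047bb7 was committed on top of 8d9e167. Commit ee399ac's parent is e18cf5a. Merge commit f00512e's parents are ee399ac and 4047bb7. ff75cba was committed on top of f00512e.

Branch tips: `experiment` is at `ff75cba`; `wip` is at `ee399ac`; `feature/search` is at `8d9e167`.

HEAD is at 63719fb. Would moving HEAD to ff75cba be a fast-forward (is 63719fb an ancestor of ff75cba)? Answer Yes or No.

Yes

A fast-forward from 63719fb to ff75cba is possible iff 63719fb is an ancestor of ff75cba.
Ancestors of ff75cba: {4047bb7, 63719fb, 8d9e167, a9ca383, b459f5e, b98c807, e18cf5a, ee399ac, f00512e, fcd9fa7, ff75cba}.
63719fb is among them, so fast-forward is possible.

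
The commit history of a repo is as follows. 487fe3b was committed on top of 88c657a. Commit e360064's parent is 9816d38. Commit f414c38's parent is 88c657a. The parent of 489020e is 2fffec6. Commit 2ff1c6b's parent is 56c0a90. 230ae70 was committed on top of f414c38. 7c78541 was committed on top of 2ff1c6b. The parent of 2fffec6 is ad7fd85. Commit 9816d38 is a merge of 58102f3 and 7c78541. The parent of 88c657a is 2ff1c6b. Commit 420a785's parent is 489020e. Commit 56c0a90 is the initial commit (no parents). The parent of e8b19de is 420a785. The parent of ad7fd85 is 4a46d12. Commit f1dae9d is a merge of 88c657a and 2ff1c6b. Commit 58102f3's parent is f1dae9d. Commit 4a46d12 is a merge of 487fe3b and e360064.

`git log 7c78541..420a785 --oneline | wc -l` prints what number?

11

Reachable from 420a785: {2ff1c6b, 2fffec6, 420a785, 487fe3b, 489020e, 4a46d12, 56c0a90, 58102f3, 7c78541, 88c657a, 9816d38, ad7fd85, e360064, f1dae9d}.
Reachable from 7c78541: {2ff1c6b, 56c0a90, 7c78541}.
In 420a785's history but not 7c78541's: {2fffec6, 420a785, 487fe3b, 489020e, 4a46d12, 58102f3, 88c657a, 9816d38, ad7fd85, e360064, f1dae9d} — 11 commits.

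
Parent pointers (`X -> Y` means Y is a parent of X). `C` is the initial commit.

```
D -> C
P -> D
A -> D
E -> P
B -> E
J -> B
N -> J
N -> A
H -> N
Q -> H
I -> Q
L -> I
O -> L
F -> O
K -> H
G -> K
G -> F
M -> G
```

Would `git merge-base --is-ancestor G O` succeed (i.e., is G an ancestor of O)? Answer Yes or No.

Ancestors of O: {A, B, C, D, E, H, I, J, L, N, O, P, Q}.
G is not in that set, so it is not an ancestor of O.

No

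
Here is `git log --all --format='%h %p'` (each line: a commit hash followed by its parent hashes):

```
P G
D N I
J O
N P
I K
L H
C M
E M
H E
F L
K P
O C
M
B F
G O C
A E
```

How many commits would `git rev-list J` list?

Walking parent pointers from J: reachable set = {C, J, M, O}.
That is 4 commits.

4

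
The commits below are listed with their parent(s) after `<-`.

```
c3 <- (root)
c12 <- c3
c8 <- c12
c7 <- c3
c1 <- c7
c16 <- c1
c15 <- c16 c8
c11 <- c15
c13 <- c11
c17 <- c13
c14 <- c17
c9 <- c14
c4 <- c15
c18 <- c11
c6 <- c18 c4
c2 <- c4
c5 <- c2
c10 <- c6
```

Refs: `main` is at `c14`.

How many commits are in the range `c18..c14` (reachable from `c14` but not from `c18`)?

Reachable from c14: {c1, c11, c12, c13, c14, c15, c16, c17, c3, c7, c8}.
Reachable from c18: {c1, c11, c12, c15, c16, c18, c3, c7, c8}.
In c14's history but not c18's: {c13, c14, c17} — 3 commits.

3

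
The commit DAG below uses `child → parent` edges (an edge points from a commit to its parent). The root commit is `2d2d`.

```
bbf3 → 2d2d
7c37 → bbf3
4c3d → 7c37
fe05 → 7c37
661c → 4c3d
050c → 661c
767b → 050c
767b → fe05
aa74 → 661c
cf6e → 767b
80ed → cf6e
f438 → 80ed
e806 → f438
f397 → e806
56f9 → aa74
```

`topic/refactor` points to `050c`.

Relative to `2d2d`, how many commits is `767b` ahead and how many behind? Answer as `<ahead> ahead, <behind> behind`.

7 ahead, 0 behind

Reachable from 767b: {050c, 2d2d, 4c3d, 661c, 767b, 7c37, bbf3, fe05}.
Reachable from 2d2d: {2d2d}.
Only in 767b's history (ahead): {050c, 4c3d, 661c, 767b, 7c37, bbf3, fe05} — 7.
Only in 2d2d's history (behind): {} — 0.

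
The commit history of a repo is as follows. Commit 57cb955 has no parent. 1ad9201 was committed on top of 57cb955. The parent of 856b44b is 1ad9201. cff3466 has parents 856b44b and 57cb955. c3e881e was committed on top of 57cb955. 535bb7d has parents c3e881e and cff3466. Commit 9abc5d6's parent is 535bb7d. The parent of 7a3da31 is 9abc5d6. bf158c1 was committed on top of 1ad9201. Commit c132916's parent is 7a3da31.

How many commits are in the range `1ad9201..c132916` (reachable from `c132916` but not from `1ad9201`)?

Reachable from c132916: {1ad9201, 535bb7d, 57cb955, 7a3da31, 856b44b, 9abc5d6, c132916, c3e881e, cff3466}.
Reachable from 1ad9201: {1ad9201, 57cb955}.
In c132916's history but not 1ad9201's: {535bb7d, 7a3da31, 856b44b, 9abc5d6, c132916, c3e881e, cff3466} — 7 commits.

7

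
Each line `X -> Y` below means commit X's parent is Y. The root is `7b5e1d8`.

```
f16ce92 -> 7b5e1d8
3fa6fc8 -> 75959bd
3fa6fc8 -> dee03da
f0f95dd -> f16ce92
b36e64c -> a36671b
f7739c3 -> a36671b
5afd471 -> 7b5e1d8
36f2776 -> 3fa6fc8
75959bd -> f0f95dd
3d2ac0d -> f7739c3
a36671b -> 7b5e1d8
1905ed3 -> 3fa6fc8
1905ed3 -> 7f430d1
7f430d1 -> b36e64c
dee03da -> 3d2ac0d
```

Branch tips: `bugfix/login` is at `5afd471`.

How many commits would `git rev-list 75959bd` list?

Walking parent pointers from 75959bd: reachable set = {75959bd, 7b5e1d8, f0f95dd, f16ce92}.
That is 4 commits.

4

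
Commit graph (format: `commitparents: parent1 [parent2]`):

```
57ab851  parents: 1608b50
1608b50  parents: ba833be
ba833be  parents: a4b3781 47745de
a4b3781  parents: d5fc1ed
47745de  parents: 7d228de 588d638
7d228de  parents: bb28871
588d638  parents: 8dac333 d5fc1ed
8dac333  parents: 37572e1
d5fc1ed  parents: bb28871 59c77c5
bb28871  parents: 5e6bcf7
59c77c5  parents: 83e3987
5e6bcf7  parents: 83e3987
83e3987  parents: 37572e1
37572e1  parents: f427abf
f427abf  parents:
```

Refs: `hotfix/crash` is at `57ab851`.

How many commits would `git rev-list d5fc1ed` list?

Walking parent pointers from d5fc1ed: reachable set = {37572e1, 59c77c5, 5e6bcf7, 83e3987, bb28871, d5fc1ed, f427abf}.
That is 7 commits.

7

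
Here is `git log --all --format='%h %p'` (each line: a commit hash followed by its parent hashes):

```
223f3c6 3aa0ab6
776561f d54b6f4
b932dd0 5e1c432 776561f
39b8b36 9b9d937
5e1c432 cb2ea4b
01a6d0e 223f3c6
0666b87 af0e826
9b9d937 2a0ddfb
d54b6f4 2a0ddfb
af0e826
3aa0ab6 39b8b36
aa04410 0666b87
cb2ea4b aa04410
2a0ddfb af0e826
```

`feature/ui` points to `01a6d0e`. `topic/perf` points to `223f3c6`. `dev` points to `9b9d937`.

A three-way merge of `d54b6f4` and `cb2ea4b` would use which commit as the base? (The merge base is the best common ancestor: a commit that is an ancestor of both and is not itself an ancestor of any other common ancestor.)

Ancestors of d54b6f4: {2a0ddfb, af0e826, d54b6f4}.
Ancestors of cb2ea4b: {0666b87, aa04410, af0e826, cb2ea4b}.
Common ancestors: {af0e826}.
The only common ancestor is af0e826, so it is the merge base.

af0e826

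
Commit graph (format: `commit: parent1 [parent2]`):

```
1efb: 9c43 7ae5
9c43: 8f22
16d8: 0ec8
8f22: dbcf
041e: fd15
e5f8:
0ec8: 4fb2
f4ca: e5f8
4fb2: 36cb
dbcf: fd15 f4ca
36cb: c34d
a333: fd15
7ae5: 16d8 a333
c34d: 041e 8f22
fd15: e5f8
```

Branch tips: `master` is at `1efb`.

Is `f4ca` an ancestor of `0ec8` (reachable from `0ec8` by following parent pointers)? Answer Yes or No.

Yes

Ancestors of 0ec8 (commits reachable by following parents): {041e, 0ec8, 36cb, 4fb2, 8f22, c34d, dbcf, e5f8, f4ca, fd15}.
f4ca is in that set, so it is an ancestor of 0ec8.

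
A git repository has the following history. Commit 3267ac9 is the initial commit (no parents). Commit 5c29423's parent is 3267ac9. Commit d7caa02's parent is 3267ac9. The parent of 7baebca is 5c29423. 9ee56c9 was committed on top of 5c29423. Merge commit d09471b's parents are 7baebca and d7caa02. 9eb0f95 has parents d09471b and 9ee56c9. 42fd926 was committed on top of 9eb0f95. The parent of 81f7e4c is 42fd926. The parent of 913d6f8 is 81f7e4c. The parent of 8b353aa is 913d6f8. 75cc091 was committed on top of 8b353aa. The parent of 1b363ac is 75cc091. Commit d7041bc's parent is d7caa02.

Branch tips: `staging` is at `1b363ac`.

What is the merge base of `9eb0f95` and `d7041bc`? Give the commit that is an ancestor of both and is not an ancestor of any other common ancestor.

Ancestors of 9eb0f95: {3267ac9, 5c29423, 7baebca, 9eb0f95, 9ee56c9, d09471b, d7caa02}.
Ancestors of d7041bc: {3267ac9, d7041bc, d7caa02}.
Common ancestors: {3267ac9, d7caa02}.
Among these, d7caa02 is not an ancestor of any other common ancestor — it is the merge base.

d7caa02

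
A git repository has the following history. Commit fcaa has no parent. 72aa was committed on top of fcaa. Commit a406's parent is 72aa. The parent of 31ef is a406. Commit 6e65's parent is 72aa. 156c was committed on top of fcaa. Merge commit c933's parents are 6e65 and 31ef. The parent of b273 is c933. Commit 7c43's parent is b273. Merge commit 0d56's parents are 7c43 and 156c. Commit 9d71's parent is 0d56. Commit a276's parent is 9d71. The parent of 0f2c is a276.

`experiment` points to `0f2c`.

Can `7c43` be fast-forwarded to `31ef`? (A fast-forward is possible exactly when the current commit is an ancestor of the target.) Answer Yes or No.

No

A fast-forward from 7c43 to 31ef is possible iff 7c43 is an ancestor of 31ef.
Ancestors of 31ef: {31ef, 72aa, a406, fcaa}.
7c43 is not among them, so fast-forward is not possible.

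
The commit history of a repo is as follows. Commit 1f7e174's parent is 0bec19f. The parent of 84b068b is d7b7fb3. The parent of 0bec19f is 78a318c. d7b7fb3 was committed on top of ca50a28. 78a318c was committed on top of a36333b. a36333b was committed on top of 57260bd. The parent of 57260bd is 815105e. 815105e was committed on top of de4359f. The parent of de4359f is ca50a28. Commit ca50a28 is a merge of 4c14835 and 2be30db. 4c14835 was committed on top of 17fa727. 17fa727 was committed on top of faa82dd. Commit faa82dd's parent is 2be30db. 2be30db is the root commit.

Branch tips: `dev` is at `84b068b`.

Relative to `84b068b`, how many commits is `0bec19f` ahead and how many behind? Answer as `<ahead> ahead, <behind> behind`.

6 ahead, 2 behind

Reachable from 0bec19f: {0bec19f, 17fa727, 2be30db, 4c14835, 57260bd, 78a318c, 815105e, a36333b, ca50a28, de4359f, faa82dd}.
Reachable from 84b068b: {17fa727, 2be30db, 4c14835, 84b068b, ca50a28, d7b7fb3, faa82dd}.
Only in 0bec19f's history (ahead): {0bec19f, 57260bd, 78a318c, 815105e, a36333b, de4359f} — 6.
Only in 84b068b's history (behind): {84b068b, d7b7fb3} — 2.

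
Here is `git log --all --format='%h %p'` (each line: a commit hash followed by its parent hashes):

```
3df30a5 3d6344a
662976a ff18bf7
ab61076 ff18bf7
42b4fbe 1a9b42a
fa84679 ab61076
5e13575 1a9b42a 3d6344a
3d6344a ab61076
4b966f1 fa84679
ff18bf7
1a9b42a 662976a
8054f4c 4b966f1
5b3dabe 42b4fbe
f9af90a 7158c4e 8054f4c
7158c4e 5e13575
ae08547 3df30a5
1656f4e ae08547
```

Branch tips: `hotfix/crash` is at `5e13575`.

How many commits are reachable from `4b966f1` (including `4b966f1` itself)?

Walking parent pointers from 4b966f1: reachable set = {4b966f1, ab61076, fa84679, ff18bf7}.
That is 4 commits.

4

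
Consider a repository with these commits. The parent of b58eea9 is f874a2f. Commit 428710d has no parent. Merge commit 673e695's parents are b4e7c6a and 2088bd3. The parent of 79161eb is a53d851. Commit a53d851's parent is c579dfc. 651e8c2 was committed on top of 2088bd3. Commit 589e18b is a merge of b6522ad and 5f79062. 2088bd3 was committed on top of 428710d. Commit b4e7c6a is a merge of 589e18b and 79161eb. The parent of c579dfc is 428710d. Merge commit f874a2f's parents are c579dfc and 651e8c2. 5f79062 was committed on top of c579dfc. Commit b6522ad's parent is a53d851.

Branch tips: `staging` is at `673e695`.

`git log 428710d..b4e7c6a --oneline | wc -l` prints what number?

7

Reachable from b4e7c6a: {428710d, 589e18b, 5f79062, 79161eb, a53d851, b4e7c6a, b6522ad, c579dfc}.
Reachable from 428710d: {428710d}.
In b4e7c6a's history but not 428710d's: {589e18b, 5f79062, 79161eb, a53d851, b4e7c6a, b6522ad, c579dfc} — 7 commits.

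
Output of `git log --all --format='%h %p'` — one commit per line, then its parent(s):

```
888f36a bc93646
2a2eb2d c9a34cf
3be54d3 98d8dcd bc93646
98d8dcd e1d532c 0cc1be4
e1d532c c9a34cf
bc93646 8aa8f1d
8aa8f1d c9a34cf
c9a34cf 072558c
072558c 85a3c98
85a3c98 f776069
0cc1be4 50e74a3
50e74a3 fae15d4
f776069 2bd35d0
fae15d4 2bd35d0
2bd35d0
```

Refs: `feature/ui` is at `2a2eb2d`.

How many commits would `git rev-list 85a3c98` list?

3

Walking parent pointers from 85a3c98: reachable set = {2bd35d0, 85a3c98, f776069}.
That is 3 commits.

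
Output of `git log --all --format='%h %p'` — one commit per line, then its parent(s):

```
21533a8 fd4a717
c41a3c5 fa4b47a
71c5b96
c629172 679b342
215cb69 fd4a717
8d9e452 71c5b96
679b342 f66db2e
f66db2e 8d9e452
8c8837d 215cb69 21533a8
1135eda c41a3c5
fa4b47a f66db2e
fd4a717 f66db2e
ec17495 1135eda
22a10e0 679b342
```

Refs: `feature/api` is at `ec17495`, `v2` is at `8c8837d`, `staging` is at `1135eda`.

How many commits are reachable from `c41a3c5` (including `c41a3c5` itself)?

5

Walking parent pointers from c41a3c5: reachable set = {71c5b96, 8d9e452, c41a3c5, f66db2e, fa4b47a}.
That is 5 commits.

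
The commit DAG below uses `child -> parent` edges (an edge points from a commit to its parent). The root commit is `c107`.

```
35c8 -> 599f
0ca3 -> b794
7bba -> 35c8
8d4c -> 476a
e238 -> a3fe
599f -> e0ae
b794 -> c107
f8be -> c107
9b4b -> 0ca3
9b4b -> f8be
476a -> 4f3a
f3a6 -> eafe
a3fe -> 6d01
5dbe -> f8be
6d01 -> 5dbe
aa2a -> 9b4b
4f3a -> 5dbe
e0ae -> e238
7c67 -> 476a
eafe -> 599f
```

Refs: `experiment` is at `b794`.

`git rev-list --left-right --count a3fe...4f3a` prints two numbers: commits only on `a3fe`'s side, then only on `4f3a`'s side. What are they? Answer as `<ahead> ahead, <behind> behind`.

Reachable from a3fe: {5dbe, 6d01, a3fe, c107, f8be}.
Reachable from 4f3a: {4f3a, 5dbe, c107, f8be}.
Only in a3fe's history (ahead): {6d01, a3fe} — 2.
Only in 4f3a's history (behind): {4f3a} — 1.

2 ahead, 1 behind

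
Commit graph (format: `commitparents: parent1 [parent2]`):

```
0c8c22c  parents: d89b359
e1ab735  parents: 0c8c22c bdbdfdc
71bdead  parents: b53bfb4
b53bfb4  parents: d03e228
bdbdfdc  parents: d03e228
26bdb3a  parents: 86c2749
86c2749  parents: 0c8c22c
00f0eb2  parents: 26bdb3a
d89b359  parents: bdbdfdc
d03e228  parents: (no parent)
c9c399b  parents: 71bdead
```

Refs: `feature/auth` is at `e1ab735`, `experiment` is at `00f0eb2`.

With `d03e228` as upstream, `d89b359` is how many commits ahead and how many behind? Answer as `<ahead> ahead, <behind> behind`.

2 ahead, 0 behind

Reachable from d89b359: {bdbdfdc, d03e228, d89b359}.
Reachable from d03e228: {d03e228}.
Only in d89b359's history (ahead): {bdbdfdc, d89b359} — 2.
Only in d03e228's history (behind): {} — 0.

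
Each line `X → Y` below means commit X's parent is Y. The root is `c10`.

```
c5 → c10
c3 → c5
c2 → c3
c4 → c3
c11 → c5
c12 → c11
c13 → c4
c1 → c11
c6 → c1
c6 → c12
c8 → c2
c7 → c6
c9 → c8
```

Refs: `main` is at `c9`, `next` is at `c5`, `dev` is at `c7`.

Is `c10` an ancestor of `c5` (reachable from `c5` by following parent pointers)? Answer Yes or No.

Yes

Ancestors of c5 (commits reachable by following parents): {c10, c5}.
c10 is in that set, so it is an ancestor of c5.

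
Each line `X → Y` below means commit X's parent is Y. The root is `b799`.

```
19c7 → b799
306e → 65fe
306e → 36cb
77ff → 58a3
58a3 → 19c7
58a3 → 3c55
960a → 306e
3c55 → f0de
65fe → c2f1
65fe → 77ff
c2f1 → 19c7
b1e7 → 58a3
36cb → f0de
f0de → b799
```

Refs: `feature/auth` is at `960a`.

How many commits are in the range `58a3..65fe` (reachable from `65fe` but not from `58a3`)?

3

Reachable from 65fe: {19c7, 3c55, 58a3, 65fe, 77ff, b799, c2f1, f0de}.
Reachable from 58a3: {19c7, 3c55, 58a3, b799, f0de}.
In 65fe's history but not 58a3's: {65fe, 77ff, c2f1} — 3 commits.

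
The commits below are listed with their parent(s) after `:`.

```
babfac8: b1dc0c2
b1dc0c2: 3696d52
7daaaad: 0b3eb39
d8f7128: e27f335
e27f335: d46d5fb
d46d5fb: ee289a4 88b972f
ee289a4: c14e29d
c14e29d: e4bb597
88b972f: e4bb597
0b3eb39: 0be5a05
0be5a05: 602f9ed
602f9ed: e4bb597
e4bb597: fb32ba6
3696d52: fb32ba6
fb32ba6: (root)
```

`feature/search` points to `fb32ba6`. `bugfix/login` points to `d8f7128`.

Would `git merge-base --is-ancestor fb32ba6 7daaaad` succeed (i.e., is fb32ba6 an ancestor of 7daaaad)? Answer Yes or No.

Ancestors of 7daaaad (commits reachable by following parents): {0b3eb39, 0be5a05, 602f9ed, 7daaaad, e4bb597, fb32ba6}.
fb32ba6 is in that set, so it is an ancestor of 7daaaad.

Yes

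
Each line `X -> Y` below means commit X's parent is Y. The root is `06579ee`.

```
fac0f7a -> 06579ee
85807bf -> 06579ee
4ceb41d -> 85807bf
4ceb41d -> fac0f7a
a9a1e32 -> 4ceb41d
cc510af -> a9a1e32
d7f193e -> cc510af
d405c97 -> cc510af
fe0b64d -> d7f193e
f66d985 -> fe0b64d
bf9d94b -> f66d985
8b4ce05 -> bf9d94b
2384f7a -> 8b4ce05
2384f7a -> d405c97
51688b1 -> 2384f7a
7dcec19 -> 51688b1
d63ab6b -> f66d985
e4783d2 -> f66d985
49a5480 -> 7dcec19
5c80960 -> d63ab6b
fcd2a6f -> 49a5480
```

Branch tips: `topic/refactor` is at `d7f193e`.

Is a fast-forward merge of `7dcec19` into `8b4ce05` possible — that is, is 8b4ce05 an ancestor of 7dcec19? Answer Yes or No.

Yes

A fast-forward from 8b4ce05 to 7dcec19 is possible iff 8b4ce05 is an ancestor of 7dcec19.
Ancestors of 7dcec19: {06579ee, 2384f7a, 4ceb41d, 51688b1, 7dcec19, 85807bf, 8b4ce05, a9a1e32, bf9d94b, cc510af, d405c97, d7f193e, f66d985, fac0f7a, fe0b64d}.
8b4ce05 is among them, so fast-forward is possible.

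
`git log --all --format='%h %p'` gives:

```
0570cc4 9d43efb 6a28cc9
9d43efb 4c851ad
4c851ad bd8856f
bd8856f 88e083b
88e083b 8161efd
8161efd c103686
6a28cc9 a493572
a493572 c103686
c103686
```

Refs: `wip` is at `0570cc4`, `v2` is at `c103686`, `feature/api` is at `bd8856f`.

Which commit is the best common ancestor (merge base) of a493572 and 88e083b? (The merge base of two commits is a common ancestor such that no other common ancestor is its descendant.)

Ancestors of a493572: {a493572, c103686}.
Ancestors of 88e083b: {8161efd, 88e083b, c103686}.
Common ancestors: {c103686}.
The only common ancestor is c103686, so it is the merge base.

c103686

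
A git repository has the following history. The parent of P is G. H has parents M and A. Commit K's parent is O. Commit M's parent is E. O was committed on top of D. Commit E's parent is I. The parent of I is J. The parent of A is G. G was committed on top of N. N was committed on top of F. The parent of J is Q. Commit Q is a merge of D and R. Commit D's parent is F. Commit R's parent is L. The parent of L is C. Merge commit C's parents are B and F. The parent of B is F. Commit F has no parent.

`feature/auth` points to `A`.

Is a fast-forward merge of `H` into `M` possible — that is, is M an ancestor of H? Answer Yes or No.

Yes

A fast-forward from M to H is possible iff M is an ancestor of H.
Ancestors of H: {A, B, C, D, E, F, G, H, I, J, L, M, N, Q, R}.
M is among them, so fast-forward is possible.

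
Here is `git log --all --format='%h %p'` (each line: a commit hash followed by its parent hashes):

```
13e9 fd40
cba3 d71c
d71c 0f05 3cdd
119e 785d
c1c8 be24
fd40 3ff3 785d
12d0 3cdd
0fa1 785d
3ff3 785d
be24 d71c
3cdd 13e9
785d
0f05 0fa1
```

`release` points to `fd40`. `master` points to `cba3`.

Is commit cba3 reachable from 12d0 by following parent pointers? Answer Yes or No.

Ancestors of 12d0: {12d0, 13e9, 3cdd, 3ff3, 785d, fd40}.
cba3 is not in that set, so it is not an ancestor of 12d0.

No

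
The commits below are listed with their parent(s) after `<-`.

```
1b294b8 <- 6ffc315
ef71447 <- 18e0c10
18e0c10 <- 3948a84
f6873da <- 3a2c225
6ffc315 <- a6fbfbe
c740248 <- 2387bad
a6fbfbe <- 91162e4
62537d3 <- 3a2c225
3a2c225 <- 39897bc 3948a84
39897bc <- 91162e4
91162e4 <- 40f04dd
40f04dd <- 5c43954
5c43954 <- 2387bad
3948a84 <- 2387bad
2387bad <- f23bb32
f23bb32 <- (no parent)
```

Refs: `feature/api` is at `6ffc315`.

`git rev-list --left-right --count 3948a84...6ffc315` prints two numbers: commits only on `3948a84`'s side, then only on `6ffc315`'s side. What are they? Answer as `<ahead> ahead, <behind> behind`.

Reachable from 3948a84: {2387bad, 3948a84, f23bb32}.
Reachable from 6ffc315: {2387bad, 40f04dd, 5c43954, 6ffc315, 91162e4, a6fbfbe, f23bb32}.
Only in 3948a84's history (ahead): {3948a84} — 1.
Only in 6ffc315's history (behind): {40f04dd, 5c43954, 6ffc315, 91162e4, a6fbfbe} — 5.

1 ahead, 5 behind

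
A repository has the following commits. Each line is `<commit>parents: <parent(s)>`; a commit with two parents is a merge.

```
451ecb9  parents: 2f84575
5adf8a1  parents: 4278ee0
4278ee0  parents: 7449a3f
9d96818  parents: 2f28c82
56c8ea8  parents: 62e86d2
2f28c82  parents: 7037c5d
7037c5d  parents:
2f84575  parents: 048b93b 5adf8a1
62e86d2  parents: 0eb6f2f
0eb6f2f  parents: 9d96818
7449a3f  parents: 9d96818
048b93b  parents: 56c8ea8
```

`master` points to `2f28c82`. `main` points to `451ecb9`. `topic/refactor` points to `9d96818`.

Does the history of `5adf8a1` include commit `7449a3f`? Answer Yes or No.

Yes

Ancestors of 5adf8a1 (commits reachable by following parents): {2f28c82, 4278ee0, 5adf8a1, 7037c5d, 7449a3f, 9d96818}.
7449a3f is in that set, so it is an ancestor of 5adf8a1.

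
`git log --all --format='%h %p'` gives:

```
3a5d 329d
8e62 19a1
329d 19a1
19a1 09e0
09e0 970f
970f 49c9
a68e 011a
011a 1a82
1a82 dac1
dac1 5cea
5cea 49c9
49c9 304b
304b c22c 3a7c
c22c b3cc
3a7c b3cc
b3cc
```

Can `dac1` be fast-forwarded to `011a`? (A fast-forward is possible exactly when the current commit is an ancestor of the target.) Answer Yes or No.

Yes

A fast-forward from dac1 to 011a is possible iff dac1 is an ancestor of 011a.
Ancestors of 011a: {011a, 1a82, 304b, 3a7c, 49c9, 5cea, b3cc, c22c, dac1}.
dac1 is among them, so fast-forward is possible.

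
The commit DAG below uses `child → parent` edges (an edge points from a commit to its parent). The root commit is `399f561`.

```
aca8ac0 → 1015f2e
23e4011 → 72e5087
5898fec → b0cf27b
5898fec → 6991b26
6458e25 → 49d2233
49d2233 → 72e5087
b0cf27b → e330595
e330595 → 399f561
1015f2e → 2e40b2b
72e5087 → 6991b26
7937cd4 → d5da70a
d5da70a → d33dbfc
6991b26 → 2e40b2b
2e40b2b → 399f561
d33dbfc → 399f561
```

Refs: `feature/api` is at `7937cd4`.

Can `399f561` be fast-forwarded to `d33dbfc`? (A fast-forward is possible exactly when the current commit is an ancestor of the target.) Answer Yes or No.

Yes

A fast-forward from 399f561 to d33dbfc is possible iff 399f561 is an ancestor of d33dbfc.
Ancestors of d33dbfc: {399f561, d33dbfc}.
399f561 is among them, so fast-forward is possible.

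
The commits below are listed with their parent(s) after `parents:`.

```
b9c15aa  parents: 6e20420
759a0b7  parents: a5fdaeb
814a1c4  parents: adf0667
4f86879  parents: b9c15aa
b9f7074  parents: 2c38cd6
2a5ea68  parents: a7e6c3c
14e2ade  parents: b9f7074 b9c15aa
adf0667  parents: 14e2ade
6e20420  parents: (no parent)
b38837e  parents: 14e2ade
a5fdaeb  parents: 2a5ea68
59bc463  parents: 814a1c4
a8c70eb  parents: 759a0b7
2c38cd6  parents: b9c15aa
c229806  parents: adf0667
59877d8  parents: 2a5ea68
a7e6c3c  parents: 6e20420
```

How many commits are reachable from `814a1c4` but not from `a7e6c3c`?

6

Reachable from 814a1c4: {14e2ade, 2c38cd6, 6e20420, 814a1c4, adf0667, b9c15aa, b9f7074}.
Reachable from a7e6c3c: {6e20420, a7e6c3c}.
In 814a1c4's history but not a7e6c3c's: {14e2ade, 2c38cd6, 814a1c4, adf0667, b9c15aa, b9f7074} — 6 commits.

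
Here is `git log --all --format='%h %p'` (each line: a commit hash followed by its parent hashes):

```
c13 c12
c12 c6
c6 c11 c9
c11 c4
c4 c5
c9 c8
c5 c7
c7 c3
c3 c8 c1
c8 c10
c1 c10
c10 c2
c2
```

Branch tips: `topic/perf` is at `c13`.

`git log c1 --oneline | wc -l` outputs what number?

3

Walking parent pointers from c1: reachable set = {c1, c10, c2}.
That is 3 commits.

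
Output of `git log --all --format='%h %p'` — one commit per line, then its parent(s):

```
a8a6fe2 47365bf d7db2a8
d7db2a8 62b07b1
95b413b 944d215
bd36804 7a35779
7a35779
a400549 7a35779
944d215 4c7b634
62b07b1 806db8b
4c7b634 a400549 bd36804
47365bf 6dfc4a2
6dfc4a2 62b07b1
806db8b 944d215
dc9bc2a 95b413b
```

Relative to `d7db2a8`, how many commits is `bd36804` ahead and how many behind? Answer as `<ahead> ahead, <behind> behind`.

Reachable from bd36804: {7a35779, bd36804}.
Reachable from d7db2a8: {4c7b634, 62b07b1, 7a35779, 806db8b, 944d215, a400549, bd36804, d7db2a8}.
Only in bd36804's history (ahead): {} — 0.
Only in d7db2a8's history (behind): {4c7b634, 62b07b1, 806db8b, 944d215, a400549, d7db2a8} — 6.

0 ahead, 6 behind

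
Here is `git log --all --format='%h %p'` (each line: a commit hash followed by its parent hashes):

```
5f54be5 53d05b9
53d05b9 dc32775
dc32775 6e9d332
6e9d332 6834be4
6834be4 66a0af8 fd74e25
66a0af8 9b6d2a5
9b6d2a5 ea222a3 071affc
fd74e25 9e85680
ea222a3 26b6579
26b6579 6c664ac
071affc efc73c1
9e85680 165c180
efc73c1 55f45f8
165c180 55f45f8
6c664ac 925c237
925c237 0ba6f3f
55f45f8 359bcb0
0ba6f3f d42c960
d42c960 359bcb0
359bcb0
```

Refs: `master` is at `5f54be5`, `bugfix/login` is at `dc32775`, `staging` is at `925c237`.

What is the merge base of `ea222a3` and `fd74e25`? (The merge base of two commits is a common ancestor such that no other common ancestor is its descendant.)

359bcb0

Ancestors of ea222a3: {0ba6f3f, 26b6579, 359bcb0, 6c664ac, 925c237, d42c960, ea222a3}.
Ancestors of fd74e25: {165c180, 359bcb0, 55f45f8, 9e85680, fd74e25}.
Common ancestors: {359bcb0}.
The only common ancestor is 359bcb0, so it is the merge base.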